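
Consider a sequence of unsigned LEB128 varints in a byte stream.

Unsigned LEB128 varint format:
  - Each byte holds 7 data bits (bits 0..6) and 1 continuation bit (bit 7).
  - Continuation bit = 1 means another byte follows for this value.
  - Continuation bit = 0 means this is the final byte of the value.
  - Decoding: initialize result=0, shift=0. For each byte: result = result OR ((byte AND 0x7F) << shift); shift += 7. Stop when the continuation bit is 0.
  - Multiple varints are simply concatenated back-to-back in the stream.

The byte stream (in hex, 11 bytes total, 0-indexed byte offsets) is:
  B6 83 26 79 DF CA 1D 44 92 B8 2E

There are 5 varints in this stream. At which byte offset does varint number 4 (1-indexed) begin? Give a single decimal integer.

Answer: 7

Derivation:
  byte[0]=0xB6 cont=1 payload=0x36=54: acc |= 54<<0 -> acc=54 shift=7
  byte[1]=0x83 cont=1 payload=0x03=3: acc |= 3<<7 -> acc=438 shift=14
  byte[2]=0x26 cont=0 payload=0x26=38: acc |= 38<<14 -> acc=623030 shift=21 [end]
Varint 1: bytes[0:3] = B6 83 26 -> value 623030 (3 byte(s))
  byte[3]=0x79 cont=0 payload=0x79=121: acc |= 121<<0 -> acc=121 shift=7 [end]
Varint 2: bytes[3:4] = 79 -> value 121 (1 byte(s))
  byte[4]=0xDF cont=1 payload=0x5F=95: acc |= 95<<0 -> acc=95 shift=7
  byte[5]=0xCA cont=1 payload=0x4A=74: acc |= 74<<7 -> acc=9567 shift=14
  byte[6]=0x1D cont=0 payload=0x1D=29: acc |= 29<<14 -> acc=484703 shift=21 [end]
Varint 3: bytes[4:7] = DF CA 1D -> value 484703 (3 byte(s))
  byte[7]=0x44 cont=0 payload=0x44=68: acc |= 68<<0 -> acc=68 shift=7 [end]
Varint 4: bytes[7:8] = 44 -> value 68 (1 byte(s))
  byte[8]=0x92 cont=1 payload=0x12=18: acc |= 18<<0 -> acc=18 shift=7
  byte[9]=0xB8 cont=1 payload=0x38=56: acc |= 56<<7 -> acc=7186 shift=14
  byte[10]=0x2E cont=0 payload=0x2E=46: acc |= 46<<14 -> acc=760850 shift=21 [end]
Varint 5: bytes[8:11] = 92 B8 2E -> value 760850 (3 byte(s))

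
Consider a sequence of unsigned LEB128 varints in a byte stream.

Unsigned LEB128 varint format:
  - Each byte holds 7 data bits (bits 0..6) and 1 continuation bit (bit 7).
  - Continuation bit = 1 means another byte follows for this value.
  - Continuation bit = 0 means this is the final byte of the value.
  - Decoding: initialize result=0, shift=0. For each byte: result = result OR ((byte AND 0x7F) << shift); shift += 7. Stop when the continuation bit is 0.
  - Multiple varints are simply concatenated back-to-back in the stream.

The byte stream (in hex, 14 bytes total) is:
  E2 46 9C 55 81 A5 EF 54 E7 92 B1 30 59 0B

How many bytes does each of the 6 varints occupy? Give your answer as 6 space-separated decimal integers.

  byte[0]=0xE2 cont=1 payload=0x62=98: acc |= 98<<0 -> acc=98 shift=7
  byte[1]=0x46 cont=0 payload=0x46=70: acc |= 70<<7 -> acc=9058 shift=14 [end]
Varint 1: bytes[0:2] = E2 46 -> value 9058 (2 byte(s))
  byte[2]=0x9C cont=1 payload=0x1C=28: acc |= 28<<0 -> acc=28 shift=7
  byte[3]=0x55 cont=0 payload=0x55=85: acc |= 85<<7 -> acc=10908 shift=14 [end]
Varint 2: bytes[2:4] = 9C 55 -> value 10908 (2 byte(s))
  byte[4]=0x81 cont=1 payload=0x01=1: acc |= 1<<0 -> acc=1 shift=7
  byte[5]=0xA5 cont=1 payload=0x25=37: acc |= 37<<7 -> acc=4737 shift=14
  byte[6]=0xEF cont=1 payload=0x6F=111: acc |= 111<<14 -> acc=1823361 shift=21
  byte[7]=0x54 cont=0 payload=0x54=84: acc |= 84<<21 -> acc=177984129 shift=28 [end]
Varint 3: bytes[4:8] = 81 A5 EF 54 -> value 177984129 (4 byte(s))
  byte[8]=0xE7 cont=1 payload=0x67=103: acc |= 103<<0 -> acc=103 shift=7
  byte[9]=0x92 cont=1 payload=0x12=18: acc |= 18<<7 -> acc=2407 shift=14
  byte[10]=0xB1 cont=1 payload=0x31=49: acc |= 49<<14 -> acc=805223 shift=21
  byte[11]=0x30 cont=0 payload=0x30=48: acc |= 48<<21 -> acc=101468519 shift=28 [end]
Varint 4: bytes[8:12] = E7 92 B1 30 -> value 101468519 (4 byte(s))
  byte[12]=0x59 cont=0 payload=0x59=89: acc |= 89<<0 -> acc=89 shift=7 [end]
Varint 5: bytes[12:13] = 59 -> value 89 (1 byte(s))
  byte[13]=0x0B cont=0 payload=0x0B=11: acc |= 11<<0 -> acc=11 shift=7 [end]
Varint 6: bytes[13:14] = 0B -> value 11 (1 byte(s))

Answer: 2 2 4 4 1 1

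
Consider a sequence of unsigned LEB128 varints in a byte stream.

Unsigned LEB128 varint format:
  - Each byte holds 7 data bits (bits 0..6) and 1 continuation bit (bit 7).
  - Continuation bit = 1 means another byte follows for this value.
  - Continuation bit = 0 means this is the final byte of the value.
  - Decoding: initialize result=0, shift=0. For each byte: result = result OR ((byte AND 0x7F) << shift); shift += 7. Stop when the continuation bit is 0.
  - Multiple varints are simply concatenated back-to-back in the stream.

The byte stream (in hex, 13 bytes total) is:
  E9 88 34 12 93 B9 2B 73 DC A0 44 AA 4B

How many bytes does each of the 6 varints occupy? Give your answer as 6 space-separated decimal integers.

Answer: 3 1 3 1 3 2

Derivation:
  byte[0]=0xE9 cont=1 payload=0x69=105: acc |= 105<<0 -> acc=105 shift=7
  byte[1]=0x88 cont=1 payload=0x08=8: acc |= 8<<7 -> acc=1129 shift=14
  byte[2]=0x34 cont=0 payload=0x34=52: acc |= 52<<14 -> acc=853097 shift=21 [end]
Varint 1: bytes[0:3] = E9 88 34 -> value 853097 (3 byte(s))
  byte[3]=0x12 cont=0 payload=0x12=18: acc |= 18<<0 -> acc=18 shift=7 [end]
Varint 2: bytes[3:4] = 12 -> value 18 (1 byte(s))
  byte[4]=0x93 cont=1 payload=0x13=19: acc |= 19<<0 -> acc=19 shift=7
  byte[5]=0xB9 cont=1 payload=0x39=57: acc |= 57<<7 -> acc=7315 shift=14
  byte[6]=0x2B cont=0 payload=0x2B=43: acc |= 43<<14 -> acc=711827 shift=21 [end]
Varint 3: bytes[4:7] = 93 B9 2B -> value 711827 (3 byte(s))
  byte[7]=0x73 cont=0 payload=0x73=115: acc |= 115<<0 -> acc=115 shift=7 [end]
Varint 4: bytes[7:8] = 73 -> value 115 (1 byte(s))
  byte[8]=0xDC cont=1 payload=0x5C=92: acc |= 92<<0 -> acc=92 shift=7
  byte[9]=0xA0 cont=1 payload=0x20=32: acc |= 32<<7 -> acc=4188 shift=14
  byte[10]=0x44 cont=0 payload=0x44=68: acc |= 68<<14 -> acc=1118300 shift=21 [end]
Varint 5: bytes[8:11] = DC A0 44 -> value 1118300 (3 byte(s))
  byte[11]=0xAA cont=1 payload=0x2A=42: acc |= 42<<0 -> acc=42 shift=7
  byte[12]=0x4B cont=0 payload=0x4B=75: acc |= 75<<7 -> acc=9642 shift=14 [end]
Varint 6: bytes[11:13] = AA 4B -> value 9642 (2 byte(s))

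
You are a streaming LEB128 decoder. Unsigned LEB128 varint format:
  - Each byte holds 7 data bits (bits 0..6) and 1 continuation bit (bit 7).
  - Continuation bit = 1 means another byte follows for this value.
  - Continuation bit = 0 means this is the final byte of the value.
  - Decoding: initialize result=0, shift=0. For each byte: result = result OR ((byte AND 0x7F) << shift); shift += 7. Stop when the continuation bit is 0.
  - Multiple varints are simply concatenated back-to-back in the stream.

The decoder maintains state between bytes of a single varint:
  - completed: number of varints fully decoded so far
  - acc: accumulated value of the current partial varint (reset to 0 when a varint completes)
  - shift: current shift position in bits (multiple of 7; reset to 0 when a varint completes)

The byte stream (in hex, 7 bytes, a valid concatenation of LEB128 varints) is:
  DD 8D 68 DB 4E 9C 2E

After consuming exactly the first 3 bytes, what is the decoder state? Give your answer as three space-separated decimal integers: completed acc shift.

Answer: 1 0 0

Derivation:
byte[0]=0xDD cont=1 payload=0x5D: acc |= 93<<0 -> completed=0 acc=93 shift=7
byte[1]=0x8D cont=1 payload=0x0D: acc |= 13<<7 -> completed=0 acc=1757 shift=14
byte[2]=0x68 cont=0 payload=0x68: varint #1 complete (value=1705693); reset -> completed=1 acc=0 shift=0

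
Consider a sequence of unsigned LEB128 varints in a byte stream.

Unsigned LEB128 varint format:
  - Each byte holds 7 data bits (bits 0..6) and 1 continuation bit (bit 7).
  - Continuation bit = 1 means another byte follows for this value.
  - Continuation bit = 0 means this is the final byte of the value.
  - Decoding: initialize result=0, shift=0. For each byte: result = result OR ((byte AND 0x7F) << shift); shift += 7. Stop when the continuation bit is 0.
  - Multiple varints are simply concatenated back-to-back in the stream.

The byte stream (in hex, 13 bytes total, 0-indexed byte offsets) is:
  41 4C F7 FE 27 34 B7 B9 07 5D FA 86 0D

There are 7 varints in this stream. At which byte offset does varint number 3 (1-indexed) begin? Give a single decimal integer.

Answer: 2

Derivation:
  byte[0]=0x41 cont=0 payload=0x41=65: acc |= 65<<0 -> acc=65 shift=7 [end]
Varint 1: bytes[0:1] = 41 -> value 65 (1 byte(s))
  byte[1]=0x4C cont=0 payload=0x4C=76: acc |= 76<<0 -> acc=76 shift=7 [end]
Varint 2: bytes[1:2] = 4C -> value 76 (1 byte(s))
  byte[2]=0xF7 cont=1 payload=0x77=119: acc |= 119<<0 -> acc=119 shift=7
  byte[3]=0xFE cont=1 payload=0x7E=126: acc |= 126<<7 -> acc=16247 shift=14
  byte[4]=0x27 cont=0 payload=0x27=39: acc |= 39<<14 -> acc=655223 shift=21 [end]
Varint 3: bytes[2:5] = F7 FE 27 -> value 655223 (3 byte(s))
  byte[5]=0x34 cont=0 payload=0x34=52: acc |= 52<<0 -> acc=52 shift=7 [end]
Varint 4: bytes[5:6] = 34 -> value 52 (1 byte(s))
  byte[6]=0xB7 cont=1 payload=0x37=55: acc |= 55<<0 -> acc=55 shift=7
  byte[7]=0xB9 cont=1 payload=0x39=57: acc |= 57<<7 -> acc=7351 shift=14
  byte[8]=0x07 cont=0 payload=0x07=7: acc |= 7<<14 -> acc=122039 shift=21 [end]
Varint 5: bytes[6:9] = B7 B9 07 -> value 122039 (3 byte(s))
  byte[9]=0x5D cont=0 payload=0x5D=93: acc |= 93<<0 -> acc=93 shift=7 [end]
Varint 6: bytes[9:10] = 5D -> value 93 (1 byte(s))
  byte[10]=0xFA cont=1 payload=0x7A=122: acc |= 122<<0 -> acc=122 shift=7
  byte[11]=0x86 cont=1 payload=0x06=6: acc |= 6<<7 -> acc=890 shift=14
  byte[12]=0x0D cont=0 payload=0x0D=13: acc |= 13<<14 -> acc=213882 shift=21 [end]
Varint 7: bytes[10:13] = FA 86 0D -> value 213882 (3 byte(s))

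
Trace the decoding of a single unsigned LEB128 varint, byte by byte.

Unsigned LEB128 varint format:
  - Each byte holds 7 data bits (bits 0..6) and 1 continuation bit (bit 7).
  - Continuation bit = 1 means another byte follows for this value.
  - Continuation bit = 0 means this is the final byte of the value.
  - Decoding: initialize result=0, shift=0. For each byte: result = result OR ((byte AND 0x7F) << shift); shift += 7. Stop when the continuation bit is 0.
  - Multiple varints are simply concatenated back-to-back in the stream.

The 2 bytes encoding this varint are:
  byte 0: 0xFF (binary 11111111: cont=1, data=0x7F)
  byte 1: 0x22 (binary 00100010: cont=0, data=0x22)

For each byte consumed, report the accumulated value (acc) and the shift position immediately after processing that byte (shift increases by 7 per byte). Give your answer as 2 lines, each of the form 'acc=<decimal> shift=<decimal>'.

byte 0=0xFF: payload=0x7F=127, contrib = 127<<0 = 127; acc -> 127, shift -> 7
byte 1=0x22: payload=0x22=34, contrib = 34<<7 = 4352; acc -> 4479, shift -> 14

Answer: acc=127 shift=7
acc=4479 shift=14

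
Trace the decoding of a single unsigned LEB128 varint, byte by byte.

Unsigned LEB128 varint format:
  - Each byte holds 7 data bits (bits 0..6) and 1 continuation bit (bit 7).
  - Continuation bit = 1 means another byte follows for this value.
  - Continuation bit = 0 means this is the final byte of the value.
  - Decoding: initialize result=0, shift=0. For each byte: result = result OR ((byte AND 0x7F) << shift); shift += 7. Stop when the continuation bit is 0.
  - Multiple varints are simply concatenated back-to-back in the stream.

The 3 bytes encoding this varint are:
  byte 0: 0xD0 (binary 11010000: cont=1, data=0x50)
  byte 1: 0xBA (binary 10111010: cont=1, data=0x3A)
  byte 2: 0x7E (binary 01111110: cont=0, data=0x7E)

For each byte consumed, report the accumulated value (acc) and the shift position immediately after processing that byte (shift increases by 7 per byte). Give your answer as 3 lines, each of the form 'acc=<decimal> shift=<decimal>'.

Answer: acc=80 shift=7
acc=7504 shift=14
acc=2071888 shift=21

Derivation:
byte 0=0xD0: payload=0x50=80, contrib = 80<<0 = 80; acc -> 80, shift -> 7
byte 1=0xBA: payload=0x3A=58, contrib = 58<<7 = 7424; acc -> 7504, shift -> 14
byte 2=0x7E: payload=0x7E=126, contrib = 126<<14 = 2064384; acc -> 2071888, shift -> 21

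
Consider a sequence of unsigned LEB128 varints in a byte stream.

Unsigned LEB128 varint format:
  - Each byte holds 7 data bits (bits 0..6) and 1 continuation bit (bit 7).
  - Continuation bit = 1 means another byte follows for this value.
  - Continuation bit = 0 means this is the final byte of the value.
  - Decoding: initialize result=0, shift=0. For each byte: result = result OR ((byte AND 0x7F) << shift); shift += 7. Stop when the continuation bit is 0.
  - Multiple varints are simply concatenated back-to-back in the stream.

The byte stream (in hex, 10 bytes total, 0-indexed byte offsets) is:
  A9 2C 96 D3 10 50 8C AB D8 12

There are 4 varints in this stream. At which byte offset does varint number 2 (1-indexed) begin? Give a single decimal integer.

  byte[0]=0xA9 cont=1 payload=0x29=41: acc |= 41<<0 -> acc=41 shift=7
  byte[1]=0x2C cont=0 payload=0x2C=44: acc |= 44<<7 -> acc=5673 shift=14 [end]
Varint 1: bytes[0:2] = A9 2C -> value 5673 (2 byte(s))
  byte[2]=0x96 cont=1 payload=0x16=22: acc |= 22<<0 -> acc=22 shift=7
  byte[3]=0xD3 cont=1 payload=0x53=83: acc |= 83<<7 -> acc=10646 shift=14
  byte[4]=0x10 cont=0 payload=0x10=16: acc |= 16<<14 -> acc=272790 shift=21 [end]
Varint 2: bytes[2:5] = 96 D3 10 -> value 272790 (3 byte(s))
  byte[5]=0x50 cont=0 payload=0x50=80: acc |= 80<<0 -> acc=80 shift=7 [end]
Varint 3: bytes[5:6] = 50 -> value 80 (1 byte(s))
  byte[6]=0x8C cont=1 payload=0x0C=12: acc |= 12<<0 -> acc=12 shift=7
  byte[7]=0xAB cont=1 payload=0x2B=43: acc |= 43<<7 -> acc=5516 shift=14
  byte[8]=0xD8 cont=1 payload=0x58=88: acc |= 88<<14 -> acc=1447308 shift=21
  byte[9]=0x12 cont=0 payload=0x12=18: acc |= 18<<21 -> acc=39196044 shift=28 [end]
Varint 4: bytes[6:10] = 8C AB D8 12 -> value 39196044 (4 byte(s))

Answer: 2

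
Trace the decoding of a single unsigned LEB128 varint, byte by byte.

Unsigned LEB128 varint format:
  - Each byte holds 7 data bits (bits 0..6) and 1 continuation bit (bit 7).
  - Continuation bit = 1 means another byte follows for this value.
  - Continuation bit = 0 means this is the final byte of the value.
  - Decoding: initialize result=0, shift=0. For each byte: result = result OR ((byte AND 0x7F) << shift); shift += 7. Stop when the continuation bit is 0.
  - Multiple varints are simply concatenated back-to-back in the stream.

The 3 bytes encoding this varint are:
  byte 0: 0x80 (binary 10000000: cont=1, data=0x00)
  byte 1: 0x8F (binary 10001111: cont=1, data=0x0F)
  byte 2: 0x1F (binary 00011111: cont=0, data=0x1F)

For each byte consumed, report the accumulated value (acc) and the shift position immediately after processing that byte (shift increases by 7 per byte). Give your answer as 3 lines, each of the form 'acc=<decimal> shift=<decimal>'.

byte 0=0x80: payload=0x00=0, contrib = 0<<0 = 0; acc -> 0, shift -> 7
byte 1=0x8F: payload=0x0F=15, contrib = 15<<7 = 1920; acc -> 1920, shift -> 14
byte 2=0x1F: payload=0x1F=31, contrib = 31<<14 = 507904; acc -> 509824, shift -> 21

Answer: acc=0 shift=7
acc=1920 shift=14
acc=509824 shift=21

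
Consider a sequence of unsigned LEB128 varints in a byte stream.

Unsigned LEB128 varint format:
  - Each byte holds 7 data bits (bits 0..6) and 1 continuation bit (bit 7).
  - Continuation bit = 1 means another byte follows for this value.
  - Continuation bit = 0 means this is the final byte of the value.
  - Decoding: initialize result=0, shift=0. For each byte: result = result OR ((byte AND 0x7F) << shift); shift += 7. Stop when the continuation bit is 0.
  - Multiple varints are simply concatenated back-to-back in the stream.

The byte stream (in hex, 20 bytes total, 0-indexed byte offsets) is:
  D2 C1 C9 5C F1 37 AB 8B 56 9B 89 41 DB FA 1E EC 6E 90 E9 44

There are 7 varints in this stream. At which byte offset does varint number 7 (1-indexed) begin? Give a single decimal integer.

Answer: 17

Derivation:
  byte[0]=0xD2 cont=1 payload=0x52=82: acc |= 82<<0 -> acc=82 shift=7
  byte[1]=0xC1 cont=1 payload=0x41=65: acc |= 65<<7 -> acc=8402 shift=14
  byte[2]=0xC9 cont=1 payload=0x49=73: acc |= 73<<14 -> acc=1204434 shift=21
  byte[3]=0x5C cont=0 payload=0x5C=92: acc |= 92<<21 -> acc=194142418 shift=28 [end]
Varint 1: bytes[0:4] = D2 C1 C9 5C -> value 194142418 (4 byte(s))
  byte[4]=0xF1 cont=1 payload=0x71=113: acc |= 113<<0 -> acc=113 shift=7
  byte[5]=0x37 cont=0 payload=0x37=55: acc |= 55<<7 -> acc=7153 shift=14 [end]
Varint 2: bytes[4:6] = F1 37 -> value 7153 (2 byte(s))
  byte[6]=0xAB cont=1 payload=0x2B=43: acc |= 43<<0 -> acc=43 shift=7
  byte[7]=0x8B cont=1 payload=0x0B=11: acc |= 11<<7 -> acc=1451 shift=14
  byte[8]=0x56 cont=0 payload=0x56=86: acc |= 86<<14 -> acc=1410475 shift=21 [end]
Varint 3: bytes[6:9] = AB 8B 56 -> value 1410475 (3 byte(s))
  byte[9]=0x9B cont=1 payload=0x1B=27: acc |= 27<<0 -> acc=27 shift=7
  byte[10]=0x89 cont=1 payload=0x09=9: acc |= 9<<7 -> acc=1179 shift=14
  byte[11]=0x41 cont=0 payload=0x41=65: acc |= 65<<14 -> acc=1066139 shift=21 [end]
Varint 4: bytes[9:12] = 9B 89 41 -> value 1066139 (3 byte(s))
  byte[12]=0xDB cont=1 payload=0x5B=91: acc |= 91<<0 -> acc=91 shift=7
  byte[13]=0xFA cont=1 payload=0x7A=122: acc |= 122<<7 -> acc=15707 shift=14
  byte[14]=0x1E cont=0 payload=0x1E=30: acc |= 30<<14 -> acc=507227 shift=21 [end]
Varint 5: bytes[12:15] = DB FA 1E -> value 507227 (3 byte(s))
  byte[15]=0xEC cont=1 payload=0x6C=108: acc |= 108<<0 -> acc=108 shift=7
  byte[16]=0x6E cont=0 payload=0x6E=110: acc |= 110<<7 -> acc=14188 shift=14 [end]
Varint 6: bytes[15:17] = EC 6E -> value 14188 (2 byte(s))
  byte[17]=0x90 cont=1 payload=0x10=16: acc |= 16<<0 -> acc=16 shift=7
  byte[18]=0xE9 cont=1 payload=0x69=105: acc |= 105<<7 -> acc=13456 shift=14
  byte[19]=0x44 cont=0 payload=0x44=68: acc |= 68<<14 -> acc=1127568 shift=21 [end]
Varint 7: bytes[17:20] = 90 E9 44 -> value 1127568 (3 byte(s))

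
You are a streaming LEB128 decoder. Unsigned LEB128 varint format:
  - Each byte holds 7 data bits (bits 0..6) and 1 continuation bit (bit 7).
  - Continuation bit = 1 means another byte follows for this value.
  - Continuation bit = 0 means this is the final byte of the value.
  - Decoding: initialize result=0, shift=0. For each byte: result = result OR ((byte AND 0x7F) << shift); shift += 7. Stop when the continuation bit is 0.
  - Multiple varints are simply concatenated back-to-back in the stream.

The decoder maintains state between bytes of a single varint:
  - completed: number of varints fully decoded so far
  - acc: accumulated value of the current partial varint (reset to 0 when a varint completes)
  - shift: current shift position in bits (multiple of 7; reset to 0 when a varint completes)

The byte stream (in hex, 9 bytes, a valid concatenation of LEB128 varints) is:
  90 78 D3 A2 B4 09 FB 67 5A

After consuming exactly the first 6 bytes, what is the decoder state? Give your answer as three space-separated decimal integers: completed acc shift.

Answer: 2 0 0

Derivation:
byte[0]=0x90 cont=1 payload=0x10: acc |= 16<<0 -> completed=0 acc=16 shift=7
byte[1]=0x78 cont=0 payload=0x78: varint #1 complete (value=15376); reset -> completed=1 acc=0 shift=0
byte[2]=0xD3 cont=1 payload=0x53: acc |= 83<<0 -> completed=1 acc=83 shift=7
byte[3]=0xA2 cont=1 payload=0x22: acc |= 34<<7 -> completed=1 acc=4435 shift=14
byte[4]=0xB4 cont=1 payload=0x34: acc |= 52<<14 -> completed=1 acc=856403 shift=21
byte[5]=0x09 cont=0 payload=0x09: varint #2 complete (value=19730771); reset -> completed=2 acc=0 shift=0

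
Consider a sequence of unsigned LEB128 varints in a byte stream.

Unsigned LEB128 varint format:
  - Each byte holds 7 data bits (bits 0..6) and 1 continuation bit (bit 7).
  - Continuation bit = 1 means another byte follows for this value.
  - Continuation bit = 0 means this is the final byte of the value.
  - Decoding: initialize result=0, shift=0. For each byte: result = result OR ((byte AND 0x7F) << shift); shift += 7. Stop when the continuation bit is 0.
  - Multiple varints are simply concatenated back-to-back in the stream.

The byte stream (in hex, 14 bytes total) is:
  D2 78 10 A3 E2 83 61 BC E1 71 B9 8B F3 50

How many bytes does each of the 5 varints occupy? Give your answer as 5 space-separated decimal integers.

Answer: 2 1 4 3 4

Derivation:
  byte[0]=0xD2 cont=1 payload=0x52=82: acc |= 82<<0 -> acc=82 shift=7
  byte[1]=0x78 cont=0 payload=0x78=120: acc |= 120<<7 -> acc=15442 shift=14 [end]
Varint 1: bytes[0:2] = D2 78 -> value 15442 (2 byte(s))
  byte[2]=0x10 cont=0 payload=0x10=16: acc |= 16<<0 -> acc=16 shift=7 [end]
Varint 2: bytes[2:3] = 10 -> value 16 (1 byte(s))
  byte[3]=0xA3 cont=1 payload=0x23=35: acc |= 35<<0 -> acc=35 shift=7
  byte[4]=0xE2 cont=1 payload=0x62=98: acc |= 98<<7 -> acc=12579 shift=14
  byte[5]=0x83 cont=1 payload=0x03=3: acc |= 3<<14 -> acc=61731 shift=21
  byte[6]=0x61 cont=0 payload=0x61=97: acc |= 97<<21 -> acc=203485475 shift=28 [end]
Varint 3: bytes[3:7] = A3 E2 83 61 -> value 203485475 (4 byte(s))
  byte[7]=0xBC cont=1 payload=0x3C=60: acc |= 60<<0 -> acc=60 shift=7
  byte[8]=0xE1 cont=1 payload=0x61=97: acc |= 97<<7 -> acc=12476 shift=14
  byte[9]=0x71 cont=0 payload=0x71=113: acc |= 113<<14 -> acc=1863868 shift=21 [end]
Varint 4: bytes[7:10] = BC E1 71 -> value 1863868 (3 byte(s))
  byte[10]=0xB9 cont=1 payload=0x39=57: acc |= 57<<0 -> acc=57 shift=7
  byte[11]=0x8B cont=1 payload=0x0B=11: acc |= 11<<7 -> acc=1465 shift=14
  byte[12]=0xF3 cont=1 payload=0x73=115: acc |= 115<<14 -> acc=1885625 shift=21
  byte[13]=0x50 cont=0 payload=0x50=80: acc |= 80<<21 -> acc=169657785 shift=28 [end]
Varint 5: bytes[10:14] = B9 8B F3 50 -> value 169657785 (4 byte(s))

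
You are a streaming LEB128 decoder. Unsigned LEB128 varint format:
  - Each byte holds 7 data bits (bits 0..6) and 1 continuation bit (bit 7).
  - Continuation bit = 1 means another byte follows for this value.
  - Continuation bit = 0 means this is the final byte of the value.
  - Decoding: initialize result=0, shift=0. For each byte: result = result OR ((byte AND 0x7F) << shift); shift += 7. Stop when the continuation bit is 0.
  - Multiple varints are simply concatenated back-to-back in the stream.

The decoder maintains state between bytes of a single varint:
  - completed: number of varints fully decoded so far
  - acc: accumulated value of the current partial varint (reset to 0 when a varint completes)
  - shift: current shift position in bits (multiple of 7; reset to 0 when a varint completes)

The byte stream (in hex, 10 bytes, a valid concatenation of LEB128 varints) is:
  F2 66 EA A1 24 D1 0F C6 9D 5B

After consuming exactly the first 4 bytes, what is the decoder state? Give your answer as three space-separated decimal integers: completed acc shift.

byte[0]=0xF2 cont=1 payload=0x72: acc |= 114<<0 -> completed=0 acc=114 shift=7
byte[1]=0x66 cont=0 payload=0x66: varint #1 complete (value=13170); reset -> completed=1 acc=0 shift=0
byte[2]=0xEA cont=1 payload=0x6A: acc |= 106<<0 -> completed=1 acc=106 shift=7
byte[3]=0xA1 cont=1 payload=0x21: acc |= 33<<7 -> completed=1 acc=4330 shift=14

Answer: 1 4330 14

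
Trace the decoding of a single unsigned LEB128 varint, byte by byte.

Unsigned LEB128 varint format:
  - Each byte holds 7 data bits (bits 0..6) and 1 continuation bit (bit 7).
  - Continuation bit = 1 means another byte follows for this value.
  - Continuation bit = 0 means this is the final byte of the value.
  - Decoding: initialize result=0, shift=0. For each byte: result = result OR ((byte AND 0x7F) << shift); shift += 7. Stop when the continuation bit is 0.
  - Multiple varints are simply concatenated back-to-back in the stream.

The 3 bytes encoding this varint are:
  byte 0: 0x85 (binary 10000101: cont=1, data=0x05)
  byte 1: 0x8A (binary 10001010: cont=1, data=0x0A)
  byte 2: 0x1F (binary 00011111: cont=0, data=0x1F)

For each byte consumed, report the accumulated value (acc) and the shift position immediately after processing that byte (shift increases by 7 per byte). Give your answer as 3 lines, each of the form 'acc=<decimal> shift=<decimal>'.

byte 0=0x85: payload=0x05=5, contrib = 5<<0 = 5; acc -> 5, shift -> 7
byte 1=0x8A: payload=0x0A=10, contrib = 10<<7 = 1280; acc -> 1285, shift -> 14
byte 2=0x1F: payload=0x1F=31, contrib = 31<<14 = 507904; acc -> 509189, shift -> 21

Answer: acc=5 shift=7
acc=1285 shift=14
acc=509189 shift=21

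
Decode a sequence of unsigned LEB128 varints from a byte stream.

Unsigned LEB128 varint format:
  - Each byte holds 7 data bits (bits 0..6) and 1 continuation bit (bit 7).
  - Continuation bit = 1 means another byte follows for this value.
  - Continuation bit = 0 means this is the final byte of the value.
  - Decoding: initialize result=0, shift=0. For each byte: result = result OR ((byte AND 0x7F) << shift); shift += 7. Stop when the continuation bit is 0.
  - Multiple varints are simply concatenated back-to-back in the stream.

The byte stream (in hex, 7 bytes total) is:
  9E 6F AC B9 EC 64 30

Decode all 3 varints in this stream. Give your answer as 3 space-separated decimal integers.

  byte[0]=0x9E cont=1 payload=0x1E=30: acc |= 30<<0 -> acc=30 shift=7
  byte[1]=0x6F cont=0 payload=0x6F=111: acc |= 111<<7 -> acc=14238 shift=14 [end]
Varint 1: bytes[0:2] = 9E 6F -> value 14238 (2 byte(s))
  byte[2]=0xAC cont=1 payload=0x2C=44: acc |= 44<<0 -> acc=44 shift=7
  byte[3]=0xB9 cont=1 payload=0x39=57: acc |= 57<<7 -> acc=7340 shift=14
  byte[4]=0xEC cont=1 payload=0x6C=108: acc |= 108<<14 -> acc=1776812 shift=21
  byte[5]=0x64 cont=0 payload=0x64=100: acc |= 100<<21 -> acc=211492012 shift=28 [end]
Varint 2: bytes[2:6] = AC B9 EC 64 -> value 211492012 (4 byte(s))
  byte[6]=0x30 cont=0 payload=0x30=48: acc |= 48<<0 -> acc=48 shift=7 [end]
Varint 3: bytes[6:7] = 30 -> value 48 (1 byte(s))

Answer: 14238 211492012 48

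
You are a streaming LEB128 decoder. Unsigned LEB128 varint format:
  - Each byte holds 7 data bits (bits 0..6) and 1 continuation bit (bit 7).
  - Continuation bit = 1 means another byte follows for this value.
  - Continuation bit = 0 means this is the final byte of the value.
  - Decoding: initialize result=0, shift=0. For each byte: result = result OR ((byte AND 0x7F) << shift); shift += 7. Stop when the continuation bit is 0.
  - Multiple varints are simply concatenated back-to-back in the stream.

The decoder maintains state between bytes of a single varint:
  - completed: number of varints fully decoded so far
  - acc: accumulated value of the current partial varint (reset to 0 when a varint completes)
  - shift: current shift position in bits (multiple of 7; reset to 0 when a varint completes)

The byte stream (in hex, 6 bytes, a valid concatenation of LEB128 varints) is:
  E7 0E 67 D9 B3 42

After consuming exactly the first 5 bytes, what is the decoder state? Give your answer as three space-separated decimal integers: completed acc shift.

byte[0]=0xE7 cont=1 payload=0x67: acc |= 103<<0 -> completed=0 acc=103 shift=7
byte[1]=0x0E cont=0 payload=0x0E: varint #1 complete (value=1895); reset -> completed=1 acc=0 shift=0
byte[2]=0x67 cont=0 payload=0x67: varint #2 complete (value=103); reset -> completed=2 acc=0 shift=0
byte[3]=0xD9 cont=1 payload=0x59: acc |= 89<<0 -> completed=2 acc=89 shift=7
byte[4]=0xB3 cont=1 payload=0x33: acc |= 51<<7 -> completed=2 acc=6617 shift=14

Answer: 2 6617 14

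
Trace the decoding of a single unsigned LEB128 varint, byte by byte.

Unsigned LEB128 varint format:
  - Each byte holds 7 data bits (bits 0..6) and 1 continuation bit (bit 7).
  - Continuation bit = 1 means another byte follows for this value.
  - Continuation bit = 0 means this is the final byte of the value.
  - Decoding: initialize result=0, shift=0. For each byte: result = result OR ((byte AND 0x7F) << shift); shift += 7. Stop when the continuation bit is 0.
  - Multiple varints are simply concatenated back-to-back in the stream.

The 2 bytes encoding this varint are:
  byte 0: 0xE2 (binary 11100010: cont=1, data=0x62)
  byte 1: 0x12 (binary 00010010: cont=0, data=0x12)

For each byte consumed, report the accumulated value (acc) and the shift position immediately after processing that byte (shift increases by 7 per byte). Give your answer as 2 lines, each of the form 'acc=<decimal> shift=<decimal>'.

Answer: acc=98 shift=7
acc=2402 shift=14

Derivation:
byte 0=0xE2: payload=0x62=98, contrib = 98<<0 = 98; acc -> 98, shift -> 7
byte 1=0x12: payload=0x12=18, contrib = 18<<7 = 2304; acc -> 2402, shift -> 14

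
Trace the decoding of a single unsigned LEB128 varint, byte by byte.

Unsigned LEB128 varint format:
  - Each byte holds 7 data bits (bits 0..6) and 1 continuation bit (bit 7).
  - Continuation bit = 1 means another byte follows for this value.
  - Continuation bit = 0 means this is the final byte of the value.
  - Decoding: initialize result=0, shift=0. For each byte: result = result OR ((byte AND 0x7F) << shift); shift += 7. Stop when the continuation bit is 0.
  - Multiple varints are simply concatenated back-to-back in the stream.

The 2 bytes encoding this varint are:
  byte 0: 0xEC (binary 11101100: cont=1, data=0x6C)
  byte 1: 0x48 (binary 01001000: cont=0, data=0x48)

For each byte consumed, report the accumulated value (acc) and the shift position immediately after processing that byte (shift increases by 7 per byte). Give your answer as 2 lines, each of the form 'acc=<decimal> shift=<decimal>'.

byte 0=0xEC: payload=0x6C=108, contrib = 108<<0 = 108; acc -> 108, shift -> 7
byte 1=0x48: payload=0x48=72, contrib = 72<<7 = 9216; acc -> 9324, shift -> 14

Answer: acc=108 shift=7
acc=9324 shift=14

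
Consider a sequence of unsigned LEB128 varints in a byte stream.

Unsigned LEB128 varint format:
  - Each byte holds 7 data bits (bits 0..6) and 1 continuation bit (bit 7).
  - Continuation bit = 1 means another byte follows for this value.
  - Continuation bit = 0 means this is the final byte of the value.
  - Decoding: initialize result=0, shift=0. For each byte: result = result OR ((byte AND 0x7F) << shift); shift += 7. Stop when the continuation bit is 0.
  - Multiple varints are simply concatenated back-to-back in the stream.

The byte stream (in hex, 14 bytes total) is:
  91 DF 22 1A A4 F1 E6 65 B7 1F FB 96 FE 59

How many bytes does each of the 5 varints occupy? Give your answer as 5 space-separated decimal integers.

Answer: 3 1 4 2 4

Derivation:
  byte[0]=0x91 cont=1 payload=0x11=17: acc |= 17<<0 -> acc=17 shift=7
  byte[1]=0xDF cont=1 payload=0x5F=95: acc |= 95<<7 -> acc=12177 shift=14
  byte[2]=0x22 cont=0 payload=0x22=34: acc |= 34<<14 -> acc=569233 shift=21 [end]
Varint 1: bytes[0:3] = 91 DF 22 -> value 569233 (3 byte(s))
  byte[3]=0x1A cont=0 payload=0x1A=26: acc |= 26<<0 -> acc=26 shift=7 [end]
Varint 2: bytes[3:4] = 1A -> value 26 (1 byte(s))
  byte[4]=0xA4 cont=1 payload=0x24=36: acc |= 36<<0 -> acc=36 shift=7
  byte[5]=0xF1 cont=1 payload=0x71=113: acc |= 113<<7 -> acc=14500 shift=14
  byte[6]=0xE6 cont=1 payload=0x66=102: acc |= 102<<14 -> acc=1685668 shift=21
  byte[7]=0x65 cont=0 payload=0x65=101: acc |= 101<<21 -> acc=213498020 shift=28 [end]
Varint 3: bytes[4:8] = A4 F1 E6 65 -> value 213498020 (4 byte(s))
  byte[8]=0xB7 cont=1 payload=0x37=55: acc |= 55<<0 -> acc=55 shift=7
  byte[9]=0x1F cont=0 payload=0x1F=31: acc |= 31<<7 -> acc=4023 shift=14 [end]
Varint 4: bytes[8:10] = B7 1F -> value 4023 (2 byte(s))
  byte[10]=0xFB cont=1 payload=0x7B=123: acc |= 123<<0 -> acc=123 shift=7
  byte[11]=0x96 cont=1 payload=0x16=22: acc |= 22<<7 -> acc=2939 shift=14
  byte[12]=0xFE cont=1 payload=0x7E=126: acc |= 126<<14 -> acc=2067323 shift=21
  byte[13]=0x59 cont=0 payload=0x59=89: acc |= 89<<21 -> acc=188713851 shift=28 [end]
Varint 5: bytes[10:14] = FB 96 FE 59 -> value 188713851 (4 byte(s))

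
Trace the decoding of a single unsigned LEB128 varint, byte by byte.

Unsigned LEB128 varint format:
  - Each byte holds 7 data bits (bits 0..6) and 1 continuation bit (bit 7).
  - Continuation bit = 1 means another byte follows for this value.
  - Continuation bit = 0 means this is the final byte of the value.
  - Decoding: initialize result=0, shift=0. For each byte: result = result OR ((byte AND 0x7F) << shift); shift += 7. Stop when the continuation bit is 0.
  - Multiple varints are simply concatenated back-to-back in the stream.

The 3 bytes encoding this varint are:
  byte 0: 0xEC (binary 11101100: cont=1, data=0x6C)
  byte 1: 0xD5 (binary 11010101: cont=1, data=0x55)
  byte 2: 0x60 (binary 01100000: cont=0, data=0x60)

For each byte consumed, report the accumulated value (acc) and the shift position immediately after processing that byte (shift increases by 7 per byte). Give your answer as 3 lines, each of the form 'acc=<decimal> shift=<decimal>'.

Answer: acc=108 shift=7
acc=10988 shift=14
acc=1583852 shift=21

Derivation:
byte 0=0xEC: payload=0x6C=108, contrib = 108<<0 = 108; acc -> 108, shift -> 7
byte 1=0xD5: payload=0x55=85, contrib = 85<<7 = 10880; acc -> 10988, shift -> 14
byte 2=0x60: payload=0x60=96, contrib = 96<<14 = 1572864; acc -> 1583852, shift -> 21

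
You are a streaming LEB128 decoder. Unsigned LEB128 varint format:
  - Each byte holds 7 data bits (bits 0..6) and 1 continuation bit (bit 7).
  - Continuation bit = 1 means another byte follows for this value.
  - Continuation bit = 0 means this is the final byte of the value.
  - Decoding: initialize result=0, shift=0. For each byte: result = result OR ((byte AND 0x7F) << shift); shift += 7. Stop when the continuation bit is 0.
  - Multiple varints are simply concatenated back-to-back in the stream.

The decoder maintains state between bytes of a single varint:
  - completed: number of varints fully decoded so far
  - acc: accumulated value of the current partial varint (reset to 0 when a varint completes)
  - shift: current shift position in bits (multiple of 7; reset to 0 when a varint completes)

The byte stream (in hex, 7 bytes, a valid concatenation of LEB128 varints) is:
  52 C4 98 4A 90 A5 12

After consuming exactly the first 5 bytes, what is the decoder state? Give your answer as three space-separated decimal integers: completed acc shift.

Answer: 2 16 7

Derivation:
byte[0]=0x52 cont=0 payload=0x52: varint #1 complete (value=82); reset -> completed=1 acc=0 shift=0
byte[1]=0xC4 cont=1 payload=0x44: acc |= 68<<0 -> completed=1 acc=68 shift=7
byte[2]=0x98 cont=1 payload=0x18: acc |= 24<<7 -> completed=1 acc=3140 shift=14
byte[3]=0x4A cont=0 payload=0x4A: varint #2 complete (value=1215556); reset -> completed=2 acc=0 shift=0
byte[4]=0x90 cont=1 payload=0x10: acc |= 16<<0 -> completed=2 acc=16 shift=7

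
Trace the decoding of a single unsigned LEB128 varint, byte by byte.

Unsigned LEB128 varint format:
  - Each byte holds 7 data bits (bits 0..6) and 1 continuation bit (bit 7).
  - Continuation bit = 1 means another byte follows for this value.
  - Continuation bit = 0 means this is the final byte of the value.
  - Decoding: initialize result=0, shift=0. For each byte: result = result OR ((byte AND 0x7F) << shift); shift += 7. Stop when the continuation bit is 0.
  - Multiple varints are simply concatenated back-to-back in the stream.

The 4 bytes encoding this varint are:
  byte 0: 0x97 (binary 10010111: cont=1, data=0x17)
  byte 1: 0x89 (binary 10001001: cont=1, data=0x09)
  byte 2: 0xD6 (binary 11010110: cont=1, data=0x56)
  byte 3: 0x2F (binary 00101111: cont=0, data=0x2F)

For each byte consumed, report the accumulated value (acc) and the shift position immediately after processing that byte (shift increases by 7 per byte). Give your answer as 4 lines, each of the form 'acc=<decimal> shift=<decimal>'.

byte 0=0x97: payload=0x17=23, contrib = 23<<0 = 23; acc -> 23, shift -> 7
byte 1=0x89: payload=0x09=9, contrib = 9<<7 = 1152; acc -> 1175, shift -> 14
byte 2=0xD6: payload=0x56=86, contrib = 86<<14 = 1409024; acc -> 1410199, shift -> 21
byte 3=0x2F: payload=0x2F=47, contrib = 47<<21 = 98566144; acc -> 99976343, shift -> 28

Answer: acc=23 shift=7
acc=1175 shift=14
acc=1410199 shift=21
acc=99976343 shift=28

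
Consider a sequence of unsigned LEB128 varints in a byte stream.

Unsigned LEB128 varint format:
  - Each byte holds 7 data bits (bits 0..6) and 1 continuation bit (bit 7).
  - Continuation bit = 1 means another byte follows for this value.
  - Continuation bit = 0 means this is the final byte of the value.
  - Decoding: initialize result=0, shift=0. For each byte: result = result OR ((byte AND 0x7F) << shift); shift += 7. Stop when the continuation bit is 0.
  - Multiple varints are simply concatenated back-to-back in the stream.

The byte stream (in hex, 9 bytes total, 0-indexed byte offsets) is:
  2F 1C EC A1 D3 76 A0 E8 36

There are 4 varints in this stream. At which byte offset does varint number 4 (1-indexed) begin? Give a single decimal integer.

Answer: 6

Derivation:
  byte[0]=0x2F cont=0 payload=0x2F=47: acc |= 47<<0 -> acc=47 shift=7 [end]
Varint 1: bytes[0:1] = 2F -> value 47 (1 byte(s))
  byte[1]=0x1C cont=0 payload=0x1C=28: acc |= 28<<0 -> acc=28 shift=7 [end]
Varint 2: bytes[1:2] = 1C -> value 28 (1 byte(s))
  byte[2]=0xEC cont=1 payload=0x6C=108: acc |= 108<<0 -> acc=108 shift=7
  byte[3]=0xA1 cont=1 payload=0x21=33: acc |= 33<<7 -> acc=4332 shift=14
  byte[4]=0xD3 cont=1 payload=0x53=83: acc |= 83<<14 -> acc=1364204 shift=21
  byte[5]=0x76 cont=0 payload=0x76=118: acc |= 118<<21 -> acc=248828140 shift=28 [end]
Varint 3: bytes[2:6] = EC A1 D3 76 -> value 248828140 (4 byte(s))
  byte[6]=0xA0 cont=1 payload=0x20=32: acc |= 32<<0 -> acc=32 shift=7
  byte[7]=0xE8 cont=1 payload=0x68=104: acc |= 104<<7 -> acc=13344 shift=14
  byte[8]=0x36 cont=0 payload=0x36=54: acc |= 54<<14 -> acc=898080 shift=21 [end]
Varint 4: bytes[6:9] = A0 E8 36 -> value 898080 (3 byte(s))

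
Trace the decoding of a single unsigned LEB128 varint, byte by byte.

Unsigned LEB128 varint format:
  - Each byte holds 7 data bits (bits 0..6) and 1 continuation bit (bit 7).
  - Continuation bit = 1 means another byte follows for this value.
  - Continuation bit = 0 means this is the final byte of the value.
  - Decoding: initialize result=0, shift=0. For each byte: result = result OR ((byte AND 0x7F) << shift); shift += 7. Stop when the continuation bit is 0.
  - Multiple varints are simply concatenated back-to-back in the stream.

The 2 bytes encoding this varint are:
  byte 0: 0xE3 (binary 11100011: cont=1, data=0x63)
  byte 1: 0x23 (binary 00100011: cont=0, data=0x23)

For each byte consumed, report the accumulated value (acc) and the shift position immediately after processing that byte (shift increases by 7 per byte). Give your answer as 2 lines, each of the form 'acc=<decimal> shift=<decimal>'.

byte 0=0xE3: payload=0x63=99, contrib = 99<<0 = 99; acc -> 99, shift -> 7
byte 1=0x23: payload=0x23=35, contrib = 35<<7 = 4480; acc -> 4579, shift -> 14

Answer: acc=99 shift=7
acc=4579 shift=14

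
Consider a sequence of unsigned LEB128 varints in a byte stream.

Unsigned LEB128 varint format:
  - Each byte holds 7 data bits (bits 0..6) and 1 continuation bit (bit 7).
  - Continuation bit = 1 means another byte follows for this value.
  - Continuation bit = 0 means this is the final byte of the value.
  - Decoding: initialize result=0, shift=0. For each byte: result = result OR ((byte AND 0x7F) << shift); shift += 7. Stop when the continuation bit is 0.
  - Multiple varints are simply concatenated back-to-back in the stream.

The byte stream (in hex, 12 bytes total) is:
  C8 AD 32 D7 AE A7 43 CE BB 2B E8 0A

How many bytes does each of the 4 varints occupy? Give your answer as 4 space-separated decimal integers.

  byte[0]=0xC8 cont=1 payload=0x48=72: acc |= 72<<0 -> acc=72 shift=7
  byte[1]=0xAD cont=1 payload=0x2D=45: acc |= 45<<7 -> acc=5832 shift=14
  byte[2]=0x32 cont=0 payload=0x32=50: acc |= 50<<14 -> acc=825032 shift=21 [end]
Varint 1: bytes[0:3] = C8 AD 32 -> value 825032 (3 byte(s))
  byte[3]=0xD7 cont=1 payload=0x57=87: acc |= 87<<0 -> acc=87 shift=7
  byte[4]=0xAE cont=1 payload=0x2E=46: acc |= 46<<7 -> acc=5975 shift=14
  byte[5]=0xA7 cont=1 payload=0x27=39: acc |= 39<<14 -> acc=644951 shift=21
  byte[6]=0x43 cont=0 payload=0x43=67: acc |= 67<<21 -> acc=141154135 shift=28 [end]
Varint 2: bytes[3:7] = D7 AE A7 43 -> value 141154135 (4 byte(s))
  byte[7]=0xCE cont=1 payload=0x4E=78: acc |= 78<<0 -> acc=78 shift=7
  byte[8]=0xBB cont=1 payload=0x3B=59: acc |= 59<<7 -> acc=7630 shift=14
  byte[9]=0x2B cont=0 payload=0x2B=43: acc |= 43<<14 -> acc=712142 shift=21 [end]
Varint 3: bytes[7:10] = CE BB 2B -> value 712142 (3 byte(s))
  byte[10]=0xE8 cont=1 payload=0x68=104: acc |= 104<<0 -> acc=104 shift=7
  byte[11]=0x0A cont=0 payload=0x0A=10: acc |= 10<<7 -> acc=1384 shift=14 [end]
Varint 4: bytes[10:12] = E8 0A -> value 1384 (2 byte(s))

Answer: 3 4 3 2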